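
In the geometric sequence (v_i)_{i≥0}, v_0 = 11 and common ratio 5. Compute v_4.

v_i = 11·5^(i-0).
v_4 = 11·5^4 = 6875.

6875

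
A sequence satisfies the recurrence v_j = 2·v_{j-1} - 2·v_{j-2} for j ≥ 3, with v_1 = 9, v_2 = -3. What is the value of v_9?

144

Compute successive terms:
v_3 = -24  v_4 = -42  v_5 = -36  v_6 = 12  v_7 = 96  v_8 = 168  v_9 = 144.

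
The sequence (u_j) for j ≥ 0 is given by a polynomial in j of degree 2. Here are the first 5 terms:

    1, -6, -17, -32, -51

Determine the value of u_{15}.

1st diffs: -7, -11, -15, -19.
2nd diffs: -4, -4, -4 (constant).
Newton forward-difference form: u_j = 1 + (-7)·C(j,1) + (-4)·C(j,2).
At j = 15: j = 15, so u_{15} = 1 - 105 - 420 = -524.

-524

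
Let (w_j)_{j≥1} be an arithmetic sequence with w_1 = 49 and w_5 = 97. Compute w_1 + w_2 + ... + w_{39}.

Common difference d = (97 - 49) / (5 - 1) = 12.
w_j = 49 + (j - 1)·12.
w_{39} = 505; S = 39·(49 + 505)/2 = 10803.

10803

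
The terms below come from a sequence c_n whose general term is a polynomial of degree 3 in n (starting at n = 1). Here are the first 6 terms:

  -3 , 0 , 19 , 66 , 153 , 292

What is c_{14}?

4716

1st diffs: 3, 19, 47, 87, 139.
2nd diffs: 16, 28, 40, 52.
3rd diffs: 12, 12, 12 (constant).
Newton forward-difference form: c_n = -3 + 3·C(n-1,1) + 16·C(n-1,2) + 12·C(n-1,3).
At n = 14: n-1 = 13, so c_{14} = -3 + 39 + 1248 + 3432 = 4716.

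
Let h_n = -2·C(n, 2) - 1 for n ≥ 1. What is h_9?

C(9, 2) = 36, so h_9 = -73.

-73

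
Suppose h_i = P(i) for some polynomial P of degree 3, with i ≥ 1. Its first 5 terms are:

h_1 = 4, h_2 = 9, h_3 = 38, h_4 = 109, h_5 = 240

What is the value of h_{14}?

7089

1st diffs: 5, 29, 71, 131.
2nd diffs: 24, 42, 60.
3rd diffs: 18, 18 (constant).
So h_i = 3i^3 - 6i^2 + 2i + 5.
Evaluating at i = 14 gives h_{14} = 7089.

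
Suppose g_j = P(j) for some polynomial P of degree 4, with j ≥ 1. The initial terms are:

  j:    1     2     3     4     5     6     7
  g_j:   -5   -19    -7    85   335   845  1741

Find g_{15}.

1st diffs: -14, 12, 92, 250, 510, 896.
2nd diffs: 26, 80, 158, 260, 386.
3rd diffs: 54, 78, 102, 126.
4th diffs: 24, 24, 24 (constant).
Newton forward-difference form: g_j = -5 + (-14)·C(j-1,1) + 26·C(j-1,2) + 54·C(j-1,3) + 24·C(j-1,4).
At j = 15: j-1 = 14, so g_{15} = -5 - 196 + 2366 + 19656 + 24024 = 45845.

45845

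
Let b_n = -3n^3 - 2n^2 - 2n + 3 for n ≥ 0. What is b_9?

b_9 = -3·9^3 - 2·9^2 - 2·9 + 3 = -2364.

-2364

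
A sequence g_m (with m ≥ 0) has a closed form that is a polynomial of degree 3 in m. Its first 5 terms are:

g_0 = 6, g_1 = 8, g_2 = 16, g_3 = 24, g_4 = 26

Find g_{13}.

1st diffs: 2, 8, 8, 2.
2nd diffs: 6, 0, -6.
3rd diffs: -6, -6 (constant).
Newton forward-difference form: g_m = 6 + 2·C(m,1) + 6·C(m,2) + (-6)·C(m,3).
At m = 13: m = 13, so g_{13} = 6 + 26 + 468 - 1716 = -1216.

-1216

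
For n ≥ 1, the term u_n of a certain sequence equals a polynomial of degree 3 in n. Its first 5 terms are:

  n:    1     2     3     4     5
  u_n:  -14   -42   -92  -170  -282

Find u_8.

1st diffs: -28, -50, -78, -112.
2nd diffs: -22, -28, -34.
3rd diffs: -6, -6 (constant).
Newton forward-difference form: u_n = -14 + (-28)·C(n-1,1) + (-22)·C(n-1,2) + (-6)·C(n-1,3).
At n = 8: n-1 = 7, so u_8 = -14 - 196 - 462 - 210 = -882.

-882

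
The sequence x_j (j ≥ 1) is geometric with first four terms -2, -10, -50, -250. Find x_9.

Common ratio r = 5.
x_j = (-2)·5^(j-1).
x_9 = (-2)·5^8 = -781250.

-781250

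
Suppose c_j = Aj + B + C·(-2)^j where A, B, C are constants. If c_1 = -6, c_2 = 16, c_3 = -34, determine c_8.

1012

Plug in j = 1, 2, 3: A + B - 2C = -6; 2A + B + 4C = 16; 3A + B - 8C = -34.
Subtracting the first from the second: A + 6C = 22.
Subtracting the second from the third: A - 12C = -50.
Solving: C = 4, A = -2, then B = 4.
Hence c_8 = -2·8 + 4 + 4·256 = 1012.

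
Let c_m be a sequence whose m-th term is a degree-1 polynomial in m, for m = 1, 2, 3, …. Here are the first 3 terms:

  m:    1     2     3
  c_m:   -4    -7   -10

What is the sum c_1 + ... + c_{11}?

-209

1st diffs: -3, -3 (constant).
So c_m = -3m - 1.
Continuing: …, -13, -16, -19, -22, …, c_{11} = -34.
Summing m = 1..11 (11 terms) gives -209.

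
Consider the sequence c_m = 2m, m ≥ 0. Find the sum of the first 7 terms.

42

Over m = 0..6: Σm = 21.
Total = (2)·21 = 42.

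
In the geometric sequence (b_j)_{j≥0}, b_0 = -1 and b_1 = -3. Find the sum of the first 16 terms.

-21523360

Common ratio r = 3.
b_j = (-1)·3^(j-0).
S = (-1)·(3^16 - 1)/(3 - 1) = (-1)·(43046721 - 1)/(2) = -21523360.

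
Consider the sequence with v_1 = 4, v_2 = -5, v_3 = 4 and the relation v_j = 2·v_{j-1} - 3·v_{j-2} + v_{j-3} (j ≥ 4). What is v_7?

v_4 = 27  v_5 = 37  v_6 = -3  v_7 = -90.

-90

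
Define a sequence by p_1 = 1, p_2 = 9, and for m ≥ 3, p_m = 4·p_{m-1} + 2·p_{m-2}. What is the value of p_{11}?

5866848

Applying the relation repeatedly:
p_3 = 38  p_4 = 170  p_5 = 756  p_6 = 3364  p_7 = 14968  p_8 = 66600  p_9 = 296336  p_{10} = 1318544  p_{11} = 5866848.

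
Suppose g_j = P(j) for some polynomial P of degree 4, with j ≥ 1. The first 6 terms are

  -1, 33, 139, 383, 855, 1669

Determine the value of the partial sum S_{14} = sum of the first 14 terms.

143402

1st diffs: 34, 106, 244, 472, 814.
2nd diffs: 72, 138, 228, 342.
3rd diffs: 66, 90, 114.
4th diffs: 24, 24 (constant).
Newton forward-difference form: g_j = -1 + 34·C(j-1,1) + 72·C(j-1,2) + 66·C(j-1,3) + 24·C(j-1,4).
Continuing: …, 2963, 4899, 7663, 11465, …, g_{14} = 42093.
Summing j = 1..14 (14 terms) gives 143402.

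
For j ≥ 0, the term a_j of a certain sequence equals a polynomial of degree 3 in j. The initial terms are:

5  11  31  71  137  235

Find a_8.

1st diffs: 6, 20, 40, 66, 98.
2nd diffs: 14, 20, 26, 32.
3rd diffs: 6, 6, 6 (constant).
Newton forward-difference form: a_j = 5 + 6·C(j,1) + 14·C(j,2) + 6·C(j,3).
At j = 8: j = 8, so a_8 = 5 + 48 + 392 + 336 = 781.

781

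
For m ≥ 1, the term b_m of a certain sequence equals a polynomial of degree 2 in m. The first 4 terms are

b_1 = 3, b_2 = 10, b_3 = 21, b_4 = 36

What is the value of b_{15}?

465

1st diffs: 7, 11, 15.
2nd diffs: 4, 4 (constant).
Newton forward-difference form: b_m = 3 + 7·C(m-1,1) + 4·C(m-1,2).
At m = 15: m-1 = 14, so b_{15} = 3 + 98 + 364 = 465.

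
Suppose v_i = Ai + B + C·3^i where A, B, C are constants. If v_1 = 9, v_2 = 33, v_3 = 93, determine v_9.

59097

Plug in i = 1, 2, 3: A + B + 3C = 9; 2A + B + 9C = 33; 3A + B + 27C = 93.
Subtracting the first from the second: A + 6C = 24.
Subtracting the second from the third: A + 18C = 60.
Solving: C = 3, A = 6, then B = -6.
Hence v_9 = 6·9 + (-6) + 3·19683 = 59097.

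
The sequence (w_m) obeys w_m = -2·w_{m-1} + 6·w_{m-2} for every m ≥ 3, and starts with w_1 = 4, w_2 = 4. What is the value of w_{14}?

-9810176

w_3 = 16; w_4 = -8; w_5 = 112; …; w_{11} = 203008; w_{12} = -737408; w_{13} = 2692864; w_{14} = -9810176.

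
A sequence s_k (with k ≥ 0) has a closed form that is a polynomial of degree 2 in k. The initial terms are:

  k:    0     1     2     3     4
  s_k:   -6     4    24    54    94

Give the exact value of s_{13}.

1st diffs: 10, 20, 30, 40.
2nd diffs: 10, 10, 10 (constant).
So s_k = 5k^2 + 5k - 6.
Evaluating at k = 13 gives s_{13} = 904.

904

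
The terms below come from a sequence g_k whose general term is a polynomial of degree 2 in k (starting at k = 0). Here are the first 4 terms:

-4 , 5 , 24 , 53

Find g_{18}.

1688

1st diffs: 9, 19, 29.
2nd diffs: 10, 10 (constant).
So g_k = 5k^2 + 4k - 4.
Evaluating at k = 18 gives g_{18} = 1688.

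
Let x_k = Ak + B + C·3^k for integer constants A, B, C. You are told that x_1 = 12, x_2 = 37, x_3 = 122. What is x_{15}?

71744462

At k = 1, 2, 3: A + B + 3C = 12; 2A + B + 9C = 37; 3A + B + 27C = 122.
Subtracting the first from the second: A + 6C = 25.
Subtracting the second from the third: A + 18C = 85.
Solving: C = 5, A = -5, then B = 2.
Therefore x_{15} = -75 + 2 + 5·14348907 = 71744462.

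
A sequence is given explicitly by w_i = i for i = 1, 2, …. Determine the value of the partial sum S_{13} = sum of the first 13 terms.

91

Over i = 1..13: Σi = 91.
Total = (1)·91 = 91.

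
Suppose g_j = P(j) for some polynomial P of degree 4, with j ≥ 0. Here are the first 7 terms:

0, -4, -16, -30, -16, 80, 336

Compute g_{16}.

1st diffs: -4, -12, -14, 14, 96, 256.
2nd diffs: -8, -2, 28, 82, 160.
3rd diffs: 6, 30, 54, 78.
4th diffs: 24, 24, 24 (constant).
Newton forward-difference form: g_j = (-4)·C(j,1) + (-8)·C(j,2) + 6·C(j,3) + 24·C(j,4).
At j = 16: j = 16, so g_{16} = -64 - 960 + 3360 + 43680 = 46016.

46016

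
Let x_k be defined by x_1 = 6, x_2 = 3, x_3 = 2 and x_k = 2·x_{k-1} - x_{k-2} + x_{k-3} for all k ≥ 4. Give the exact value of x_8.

74

Applying the relation repeatedly:
x_4 = 7  x_5 = 15  x_6 = 25  x_7 = 42  x_8 = 74.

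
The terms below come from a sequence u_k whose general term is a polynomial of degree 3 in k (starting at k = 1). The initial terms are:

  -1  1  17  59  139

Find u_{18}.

1st diffs: 2, 16, 42, 80.
2nd diffs: 14, 26, 38.
3rd diffs: 12, 12 (constant).
Newton forward-difference form: u_k = -1 + 2·C(k-1,1) + 14·C(k-1,2) + 12·C(k-1,3).
At k = 18: k-1 = 17, so u_{18} = -1 + 34 + 1904 + 8160 = 10097.

10097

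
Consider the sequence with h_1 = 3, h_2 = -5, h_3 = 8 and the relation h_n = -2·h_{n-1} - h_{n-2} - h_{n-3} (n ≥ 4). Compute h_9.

Iterate the recurrence:
h_4 = -14; h_5 = 25; h_6 = -44; h_7 = 77; h_8 = -135; h_9 = 237.

237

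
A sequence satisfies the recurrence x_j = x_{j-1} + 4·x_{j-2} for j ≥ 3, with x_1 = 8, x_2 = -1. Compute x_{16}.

Iterate the recurrence:
x_3 = 31; x_4 = 27; x_5 = 151; …; x_{13} = 223543; x_{14} = 568099; x_{15} = 1462271; x_{16} = 3734667.

3734667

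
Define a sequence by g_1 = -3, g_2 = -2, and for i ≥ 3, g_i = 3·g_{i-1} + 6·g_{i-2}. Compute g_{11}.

Compute successive terms:
g_3 = -24, g_4 = -84, g_5 = -396, g_6 = -1692, g_7 = -7452, g_8 = -32508, g_9 = -142236, g_{10} = -621756, g_{11} = -2718684.

-2718684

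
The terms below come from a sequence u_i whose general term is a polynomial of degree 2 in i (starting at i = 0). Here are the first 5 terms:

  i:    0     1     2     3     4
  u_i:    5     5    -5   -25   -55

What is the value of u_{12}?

1st diffs: 0, -10, -20, -30.
2nd diffs: -10, -10, -10 (constant).
So u_i = -5i^2 + 5i + 5.
Evaluating at i = 12 gives u_{12} = -655.

-655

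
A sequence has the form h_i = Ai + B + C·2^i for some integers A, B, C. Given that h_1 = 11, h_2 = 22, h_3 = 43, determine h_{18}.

Plug in i = 1, 2, 3: A + B + 2C = 11; 2A + B + 4C = 22; 3A + B + 8C = 43.
Subtracting the first from the second: A + 2C = 11.
Subtracting the second from the third: A + 4C = 21.
Solving: C = 5, A = 1, then B = 0.
Hence h_{18} = 1·18 + 0 + 5·262144 = 1310738.

1310738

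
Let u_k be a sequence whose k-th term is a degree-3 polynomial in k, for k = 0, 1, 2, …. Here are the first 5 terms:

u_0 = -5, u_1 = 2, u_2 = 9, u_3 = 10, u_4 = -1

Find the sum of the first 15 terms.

1st diffs: 7, 7, 1, -11.
2nd diffs: 0, -6, -12.
3rd diffs: -6, -6 (constant).
Newton forward-difference form: u_k = -5 + 7·C(k,1) + (-6)·C(k,3).
Continuing: …, -30, -83, -166, -285, …, u_{14} = -2091.
Summing k = 0..14 (15 terms) gives -7530.

-7530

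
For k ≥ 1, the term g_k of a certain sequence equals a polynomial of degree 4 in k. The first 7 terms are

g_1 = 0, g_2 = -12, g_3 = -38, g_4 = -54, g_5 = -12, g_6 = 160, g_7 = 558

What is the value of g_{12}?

10978

1st diffs: -12, -26, -16, 42, 172, 398.
2nd diffs: -14, 10, 58, 130, 226.
3rd diffs: 24, 48, 72, 96.
4th diffs: 24, 24, 24 (constant).
So g_k = k^4 - 6k^3 + 4k^2 + 3k - 2.
Evaluating at k = 12 gives g_{12} = 10978.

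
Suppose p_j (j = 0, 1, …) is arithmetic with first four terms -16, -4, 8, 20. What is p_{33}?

Common difference d = 12.
p_j = -16 + (j - 0)·12.
p_{33} = -16 + 33·12 = 380.

380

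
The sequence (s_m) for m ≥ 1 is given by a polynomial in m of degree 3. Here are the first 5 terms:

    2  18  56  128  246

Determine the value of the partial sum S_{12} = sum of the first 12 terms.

1st diffs: 16, 38, 72, 118.
2nd diffs: 22, 34, 46.
3rd diffs: 12, 12 (constant).
Newton forward-difference form: s_m = 2 + 16·C(m-1,1) + 22·C(m-1,2) + 12·C(m-1,3).
Continuing: …, 422, 668, 996, 1418, …, s_{12} = 3368.
Summing m = 1..12 (12 terms) gives 11860.

11860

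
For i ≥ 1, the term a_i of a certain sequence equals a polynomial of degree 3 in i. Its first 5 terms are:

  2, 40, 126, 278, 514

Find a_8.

1st diffs: 38, 86, 152, 236.
2nd diffs: 48, 66, 84.
3rd diffs: 18, 18 (constant).
Newton forward-difference form: a_i = 2 + 38·C(i-1,1) + 48·C(i-1,2) + 18·C(i-1,3).
At i = 8: i-1 = 7, so a_8 = 2 + 266 + 1008 + 630 = 1906.

1906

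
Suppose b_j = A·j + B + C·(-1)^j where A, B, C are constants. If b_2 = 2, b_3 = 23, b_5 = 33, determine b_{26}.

The three given values yield: 2A + B + C = 2; 3A + B - C = 23; 5A + B - C = 33.
Subtracting the first from the second: A - 2C = 21.
Subtracting the second from the third: 2A = 10.
Solving: C = -8, A = 5, then B = 0.
Therefore b_{26} = 130 + 0 + (-8)·1 = 122.

122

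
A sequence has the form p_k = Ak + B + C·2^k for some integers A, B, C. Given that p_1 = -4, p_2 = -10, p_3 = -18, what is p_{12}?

The three given values yield: A + B + 2C = -4; 2A + B + 4C = -10; 3A + B + 8C = -18.
Subtracting the first from the second: A + 2C = -6.
Subtracting the second from the third: A + 4C = -8.
Solving: C = -1, A = -4, then B = 2.
So p_k = -4·k + 2 + (-1)·2^k; at k=12 this is -4142.

-4142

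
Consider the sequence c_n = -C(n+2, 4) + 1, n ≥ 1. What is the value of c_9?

C(11, 4) = 330, so c_9 = -329.

-329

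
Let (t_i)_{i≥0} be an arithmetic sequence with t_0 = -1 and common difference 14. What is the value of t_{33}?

t_i = -1 + (i - 0)·14.
t_{33} = -1 + 33·14 = 461.

461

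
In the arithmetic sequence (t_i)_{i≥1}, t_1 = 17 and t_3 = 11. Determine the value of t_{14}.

Common difference d = (11 - 17) / (3 - 1) = -3.
t_i = 17 + (i - 1)·(-3).
t_{14} = 17 + 13·(-3) = -22.

-22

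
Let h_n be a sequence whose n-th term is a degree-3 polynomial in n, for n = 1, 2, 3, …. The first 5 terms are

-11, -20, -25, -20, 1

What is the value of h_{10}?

1st diffs: -9, -5, 5, 21.
2nd diffs: 4, 10, 16.
3rd diffs: 6, 6 (constant).
Newton forward-difference form: h_n = -11 + (-9)·C(n-1,1) + 4·C(n-1,2) + 6·C(n-1,3).
At n = 10: n-1 = 9, so h_{10} = -11 - 81 + 144 + 504 = 556.

556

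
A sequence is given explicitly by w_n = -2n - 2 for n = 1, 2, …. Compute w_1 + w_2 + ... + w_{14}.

Over n = 1..14: Σn = 105.
Total = (-2)·105 + (-2)·14 = -238.

-238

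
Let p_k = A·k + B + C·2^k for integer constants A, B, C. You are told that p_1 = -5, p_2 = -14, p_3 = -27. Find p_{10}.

-2094

Plug in k = 1, 2, 3: A + B + 2C = -5; 2A + B + 4C = -14; 3A + B + 8C = -27.
Subtracting the first from the second: A + 2C = -9.
Subtracting the second from the third: A + 4C = -13.
Solving: C = -2, A = -5, then B = 4.
So p_k = -5·k + 4 + (-2)·2^k; at k=10 this is -2094.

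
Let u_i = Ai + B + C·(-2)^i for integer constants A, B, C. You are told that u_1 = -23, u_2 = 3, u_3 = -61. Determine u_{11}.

-10293

At i = 1, 2, 3: A + B - 2C = -23; 2A + B + 4C = 3; 3A + B - 8C = -61.
Subtracting the first from the second: A + 6C = 26.
Subtracting the second from the third: A - 12C = -64.
Solving: C = 5, A = -4, then B = -9.
So u_i = -4·i + (-9) + 5·(-2)^i; at i=11 this is -10293.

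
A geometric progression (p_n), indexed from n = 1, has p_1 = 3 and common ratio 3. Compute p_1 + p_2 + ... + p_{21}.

p_n = 3·3^(n-1).
S = 3·(3^21 - 1)/(3 - 1) = 3·(10460353203 - 1)/(2) = 15690529803.

15690529803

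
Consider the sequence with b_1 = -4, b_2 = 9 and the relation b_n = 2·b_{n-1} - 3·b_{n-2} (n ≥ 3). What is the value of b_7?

Step forward from the initial values:
b_3 = 30;  b_4 = 33;  b_5 = -24;  b_6 = -147;  b_7 = -222.

-222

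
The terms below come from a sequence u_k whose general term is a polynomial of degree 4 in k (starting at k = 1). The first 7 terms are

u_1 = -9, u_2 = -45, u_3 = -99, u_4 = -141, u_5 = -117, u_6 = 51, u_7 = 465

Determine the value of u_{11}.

1st diffs: -36, -54, -42, 24, 168, 414.
2nd diffs: -18, 12, 66, 144, 246.
3rd diffs: 30, 54, 78, 102.
4th diffs: 24, 24, 24 (constant).
Newton forward-difference form: u_k = -9 + (-36)·C(k-1,1) + (-18)·C(k-1,2) + 30·C(k-1,3) + 24·C(k-1,4).
At k = 11: k-1 = 10, so u_{11} = -9 - 360 - 810 + 3600 + 5040 = 7461.

7461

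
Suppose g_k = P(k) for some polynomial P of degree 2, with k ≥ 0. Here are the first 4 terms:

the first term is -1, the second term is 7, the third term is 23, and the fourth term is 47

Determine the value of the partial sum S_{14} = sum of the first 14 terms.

1st diffs: 8, 16, 24.
2nd diffs: 8, 8 (constant).
Newton forward-difference form: g_k = -1 + 8·C(k,1) + 8·C(k,2).
Continuing: …, 79, 119, 167, 223, …, g_{13} = 727.
Summing k = 0..13 (14 terms) gives 3626.

3626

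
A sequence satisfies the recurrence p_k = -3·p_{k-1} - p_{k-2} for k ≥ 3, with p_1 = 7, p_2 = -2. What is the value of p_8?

254

Applying the relation repeatedly:
p_3 = -1;  p_4 = 5;  p_5 = -14;  p_6 = 37;  p_7 = -97;  p_8 = 254.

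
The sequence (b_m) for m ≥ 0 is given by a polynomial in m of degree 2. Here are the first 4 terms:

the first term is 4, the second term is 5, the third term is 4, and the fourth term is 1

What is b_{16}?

1st diffs: 1, -1, -3.
2nd diffs: -2, -2 (constant).
Newton forward-difference form: b_m = 4 + 1·C(m,1) + (-2)·C(m,2).
At m = 16: m = 16, so b_{16} = 4 + 16 - 240 = -220.

-220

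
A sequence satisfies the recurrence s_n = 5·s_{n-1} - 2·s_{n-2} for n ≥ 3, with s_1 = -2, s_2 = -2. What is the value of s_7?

s_3 = -6  s_4 = -26  s_5 = -118  s_6 = -538  s_7 = -2454.

-2454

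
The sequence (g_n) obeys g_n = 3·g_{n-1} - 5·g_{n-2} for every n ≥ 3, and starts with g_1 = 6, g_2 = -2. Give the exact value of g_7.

Compute successive terms:
g_3 = -36;  g_4 = -98;  g_5 = -114;  g_6 = 148;  g_7 = 1014.

1014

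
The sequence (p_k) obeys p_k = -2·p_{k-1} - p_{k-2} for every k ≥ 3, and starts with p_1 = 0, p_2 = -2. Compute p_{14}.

-26

p_3 = 4  p_4 = -6  p_5 = 8  …  p_{11} = 20  p_{12} = -22  p_{13} = 24  p_{14} = -26.
(Characteristic roots are -1 and -1.)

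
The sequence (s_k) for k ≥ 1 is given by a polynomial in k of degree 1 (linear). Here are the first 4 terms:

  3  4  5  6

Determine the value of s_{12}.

1st diffs: 1, 1, 1 (constant).
So s_k = k + 2.
Evaluating at k = 12 gives s_{12} = 14.

14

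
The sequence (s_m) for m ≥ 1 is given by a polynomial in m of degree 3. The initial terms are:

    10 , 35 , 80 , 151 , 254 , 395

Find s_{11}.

1880

1st diffs: 25, 45, 71, 103, 141.
2nd diffs: 20, 26, 32, 38.
3rd diffs: 6, 6, 6 (constant).
Newton forward-difference form: s_m = 10 + 25·C(m-1,1) + 20·C(m-1,2) + 6·C(m-1,3).
At m = 11: m-1 = 10, so s_{11} = 10 + 250 + 900 + 720 = 1880.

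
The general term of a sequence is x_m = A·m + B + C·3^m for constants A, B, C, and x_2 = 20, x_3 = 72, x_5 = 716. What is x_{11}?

531416

Write the equations: 2A + B + 9C = 20; 3A + B + 27C = 72; 5A + B + 243C = 716.
Subtracting the first from the second: A + 18C = 52.
Subtracting the second from the third: 2A + 216C = 644.
Solving: C = 3, A = -2, then B = -3.
Therefore x_{11} = -22 + (-3) + 3·177147 = 531416.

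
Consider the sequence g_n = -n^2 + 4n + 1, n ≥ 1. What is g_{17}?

g_{17} = -1·17^2 + 4·17 + 1 = -220.

-220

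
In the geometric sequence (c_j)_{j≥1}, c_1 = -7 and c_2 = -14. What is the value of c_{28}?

-939524096

Common ratio r = 2.
c_j = (-7)·2^(j-1).
c_{28} = (-7)·2^27 = -939524096.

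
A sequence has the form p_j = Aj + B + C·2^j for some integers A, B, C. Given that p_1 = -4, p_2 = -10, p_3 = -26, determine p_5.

-138

The three given values yield: A + B + 2C = -4; 2A + B + 4C = -10; 3A + B + 8C = -26.
Subtracting the first from the second: A + 2C = -6.
Subtracting the second from the third: A + 4C = -16.
Solving: C = -5, A = 4, then B = 2.
Hence p_5 = 4·5 + 2 + (-5)·32 = -138.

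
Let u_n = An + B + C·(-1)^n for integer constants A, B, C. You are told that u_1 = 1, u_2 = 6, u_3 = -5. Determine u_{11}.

-29

Plug in n = 1, 2, 3: A + B - C = 1; 2A + B + C = 6; 3A + B - C = -5.
Subtracting the first from the second: A + 2C = 5.
Subtracting the second from the third: A - 2C = -11.
Solving: C = 4, A = -3, then B = 8.
Hence u_{11} = -3·11 + 8 + 4·(-1) = -29.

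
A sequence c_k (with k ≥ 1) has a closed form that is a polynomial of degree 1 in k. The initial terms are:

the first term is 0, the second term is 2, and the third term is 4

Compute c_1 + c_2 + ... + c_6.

1st diffs: 2, 2 (constant).
So c_k = 2k - 2.
Continuing: 6, 8, 10.
Summing k = 1..6 (6 terms) gives 30.

30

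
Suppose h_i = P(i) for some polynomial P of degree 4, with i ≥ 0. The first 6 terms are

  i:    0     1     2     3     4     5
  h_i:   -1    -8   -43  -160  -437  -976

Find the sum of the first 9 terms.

1st diffs: -7, -35, -117, -277, -539.
2nd diffs: -28, -82, -160, -262.
3rd diffs: -54, -78, -102.
4th diffs: -24, -24 (constant).
Newton forward-difference form: h_i = -1 + (-7)·C(i,1) + (-28)·C(i,2) + (-54)·C(i,3) + (-24)·C(i,4).
Continuing: -1903, -3368, -5545.
Summing i = 0..8 (9 terms) gives -12441.

-12441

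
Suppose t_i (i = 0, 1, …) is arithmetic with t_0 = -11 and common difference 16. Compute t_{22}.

t_i = -11 + (i - 0)·16.
t_{22} = -11 + 22·16 = 341.

341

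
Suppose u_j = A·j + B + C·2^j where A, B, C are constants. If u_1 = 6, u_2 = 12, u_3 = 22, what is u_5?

74

Plug in j = 1, 2, 3: A + B + 2C = 6; 2A + B + 4C = 12; 3A + B + 8C = 22.
Subtracting the first from the second: A + 2C = 6.
Subtracting the second from the third: A + 4C = 10.
Solving: C = 2, A = 2, then B = 0.
So u_j = 2·j + 0 + 2·2^j; at j=5 this is 74.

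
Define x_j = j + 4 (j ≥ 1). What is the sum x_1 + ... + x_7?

Over j = 1..7: Σj = 28.
Total = (1)·28 + (4)·7 = 56.

56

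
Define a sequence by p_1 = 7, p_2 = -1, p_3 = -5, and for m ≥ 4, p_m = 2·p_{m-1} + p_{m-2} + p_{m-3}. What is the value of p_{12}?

Compute successive terms:
p_4 = -4; p_5 = -14; p_6 = -37; p_7 = -92; p_8 = -235; p_9 = -599; p_{10} = -1525; p_{11} = -3884; p_{12} = -9892.

-9892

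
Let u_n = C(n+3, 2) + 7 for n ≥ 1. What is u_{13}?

127

C(16, 2) = 120, so u_{13} = 127.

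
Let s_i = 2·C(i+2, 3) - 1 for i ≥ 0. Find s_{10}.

439

C(12, 3) = 220, so s_{10} = 439.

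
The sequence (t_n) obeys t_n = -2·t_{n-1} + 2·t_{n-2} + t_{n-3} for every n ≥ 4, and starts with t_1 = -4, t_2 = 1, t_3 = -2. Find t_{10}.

Compute successive terms:
t_4 = 2  t_5 = -7  t_6 = 16  t_7 = -44  t_8 = 113  t_9 = -298  t_{10} = 778.

778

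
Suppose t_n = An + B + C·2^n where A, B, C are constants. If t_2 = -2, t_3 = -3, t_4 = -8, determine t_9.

Plug in n = 2, 3, 4: 2A + B + 4C = -2; 3A + B + 8C = -3; 4A + B + 16C = -8.
Subtracting the first from the second: A + 4C = -1.
Subtracting the second from the third: A + 8C = -5.
Solving: C = -1, A = 3, then B = -4.
So t_n = 3·n + (-4) + (-1)·2^n; at n=9 this is -489.

-489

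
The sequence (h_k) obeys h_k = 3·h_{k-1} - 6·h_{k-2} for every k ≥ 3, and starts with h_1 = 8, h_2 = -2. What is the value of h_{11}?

Applying the relation repeatedly:
h_3 = -54; h_4 = -150; h_5 = -126; h_6 = 522; h_7 = 2322; h_8 = 3834; h_9 = -2430; h_{10} = -30294; h_{11} = -76302.

-76302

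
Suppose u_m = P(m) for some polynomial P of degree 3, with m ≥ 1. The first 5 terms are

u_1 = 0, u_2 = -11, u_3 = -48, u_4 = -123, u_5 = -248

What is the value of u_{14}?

-5603

1st diffs: -11, -37, -75, -125.
2nd diffs: -26, -38, -50.
3rd diffs: -12, -12 (constant).
So u_m = -2m^3 - m^2 + 6m - 3.
Evaluating at m = 14 gives u_{14} = -5603.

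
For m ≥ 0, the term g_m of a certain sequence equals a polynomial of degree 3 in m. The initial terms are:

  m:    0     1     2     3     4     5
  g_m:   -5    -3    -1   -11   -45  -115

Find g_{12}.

1st diffs: 2, 2, -10, -34, -70.
2nd diffs: 0, -12, -24, -36.
3rd diffs: -12, -12, -12 (constant).
Newton forward-difference form: g_m = -5 + 2·C(m,1) + (-12)·C(m,3).
At m = 12: m = 12, so g_{12} = -5 + 24 - 2640 = -2621.

-2621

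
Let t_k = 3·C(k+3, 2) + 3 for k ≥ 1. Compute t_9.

201

C(12, 2) = 66, so t_9 = 201.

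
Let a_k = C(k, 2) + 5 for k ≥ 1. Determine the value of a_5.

15

C(5, 2) = 10, so a_5 = 15.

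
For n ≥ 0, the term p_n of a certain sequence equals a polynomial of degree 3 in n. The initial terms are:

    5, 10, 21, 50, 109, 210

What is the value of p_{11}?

2370

1st diffs: 5, 11, 29, 59, 101.
2nd diffs: 6, 18, 30, 42.
3rd diffs: 12, 12, 12 (constant).
So p_n = 2n^3 - 3n^2 + 6n + 5.
Evaluating at n = 11 gives p_{11} = 2370.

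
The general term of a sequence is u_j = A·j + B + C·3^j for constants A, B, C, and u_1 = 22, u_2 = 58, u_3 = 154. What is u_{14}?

23914930

Plug in j = 1, 2, 3: A + B + 3C = 22; 2A + B + 9C = 58; 3A + B + 27C = 154.
Subtracting the first from the second: A + 6C = 36.
Subtracting the second from the third: A + 18C = 96.
Solving: C = 5, A = 6, then B = 1.
So u_j = 6·j + 1 + 5·3^j; at j=14 this is 23914930.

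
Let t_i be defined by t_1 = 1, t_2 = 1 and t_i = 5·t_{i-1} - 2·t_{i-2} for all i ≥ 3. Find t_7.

Iterate the recurrence:
t_3 = 3  t_4 = 13  t_5 = 59  t_6 = 269  t_7 = 1227.

1227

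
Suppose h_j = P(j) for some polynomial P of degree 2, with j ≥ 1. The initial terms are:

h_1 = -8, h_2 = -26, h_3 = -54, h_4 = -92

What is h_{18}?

-1674

1st diffs: -18, -28, -38.
2nd diffs: -10, -10 (constant).
Newton forward-difference form: h_j = -8 + (-18)·C(j-1,1) + (-10)·C(j-1,2).
At j = 18: j-1 = 17, so h_{18} = -8 - 306 - 1360 = -1674.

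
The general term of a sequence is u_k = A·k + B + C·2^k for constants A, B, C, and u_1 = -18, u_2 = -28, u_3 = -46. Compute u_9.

-2074

Plug in k = 1, 2, 3: A + B + 2C = -18; 2A + B + 4C = -28; 3A + B + 8C = -46.
Subtracting the first from the second: A + 2C = -10.
Subtracting the second from the third: A + 4C = -18.
Solving: C = -4, A = -2, then B = -8.
So u_k = -2·k + (-8) + (-4)·2^k; at k=9 this is -2074.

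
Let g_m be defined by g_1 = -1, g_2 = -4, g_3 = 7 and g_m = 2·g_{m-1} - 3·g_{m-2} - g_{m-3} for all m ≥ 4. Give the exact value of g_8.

-327

Compute successive terms:
g_4 = 27, g_5 = 37, g_6 = -14, g_7 = -166, g_8 = -327.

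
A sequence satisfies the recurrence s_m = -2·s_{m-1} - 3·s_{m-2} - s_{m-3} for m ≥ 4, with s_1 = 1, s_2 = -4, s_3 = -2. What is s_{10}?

176

Compute successive terms:
s_4 = 15, s_5 = -20, s_6 = -3, s_7 = 51, s_8 = -73, s_9 = -4, s_{10} = 176.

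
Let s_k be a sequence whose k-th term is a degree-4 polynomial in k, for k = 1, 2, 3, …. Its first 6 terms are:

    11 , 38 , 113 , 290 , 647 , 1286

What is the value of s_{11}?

13961

1st diffs: 27, 75, 177, 357, 639.
2nd diffs: 48, 102, 180, 282.
3rd diffs: 54, 78, 102.
4th diffs: 24, 24 (constant).
So s_k = k^4 - k^3 + 5k^2 + 4k + 2.
Evaluating at k = 11 gives s_{11} = 13961.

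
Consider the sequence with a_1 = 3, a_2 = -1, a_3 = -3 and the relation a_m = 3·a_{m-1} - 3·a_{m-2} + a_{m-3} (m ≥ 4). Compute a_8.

Compute successive terms:
a_4 = -3; a_5 = -1; a_6 = 3; a_7 = 9; a_8 = 17.

17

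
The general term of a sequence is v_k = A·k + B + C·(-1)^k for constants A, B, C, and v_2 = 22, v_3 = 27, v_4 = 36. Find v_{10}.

78

Plug in k = 2, 3, 4: 2A + B + C = 22; 3A + B - C = 27; 4A + B + C = 36.
Subtracting the first from the second: A - 2C = 5.
Subtracting the second from the third: A + 2C = 9.
Solving: C = 1, A = 7, then B = 7.
Therefore v_{10} = 70 + 7 + 1·1 = 78.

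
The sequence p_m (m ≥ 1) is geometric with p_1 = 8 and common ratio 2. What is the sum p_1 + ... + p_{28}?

p_m = 8·2^(m-1).
S = 8·(2^28 - 1)/(2 - 1) = 8·(268435456 - 1)/(1) = 2147483640.

2147483640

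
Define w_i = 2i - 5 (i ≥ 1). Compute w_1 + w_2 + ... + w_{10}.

Over i = 1..10: Σi = 55.
Total = (2)·55 + (-5)·10 = 60.

60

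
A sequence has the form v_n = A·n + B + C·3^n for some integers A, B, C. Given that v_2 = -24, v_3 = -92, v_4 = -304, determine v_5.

-948

Write the equations: 2A + B + 9C = -24; 3A + B + 27C = -92; 4A + B + 81C = -304.
Subtracting the first from the second: A + 18C = -68.
Subtracting the second from the third: A + 54C = -212.
Solving: C = -4, A = 4, then B = 4.
So v_n = 4·n + 4 + (-4)·3^n; at n=5 this is -948.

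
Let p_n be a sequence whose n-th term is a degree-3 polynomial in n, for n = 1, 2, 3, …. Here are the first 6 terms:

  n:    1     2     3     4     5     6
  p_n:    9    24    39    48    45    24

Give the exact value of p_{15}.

1st diffs: 15, 15, 9, -3, -21.
2nd diffs: 0, -6, -12, -18.
3rd diffs: -6, -6, -6 (constant).
So p_n = -n^3 + 6n^2 + 4n.
Evaluating at n = 15 gives p_{15} = -1965.

-1965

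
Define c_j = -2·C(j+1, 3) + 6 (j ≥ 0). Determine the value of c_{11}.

-434

C(12, 3) = 220, so c_{11} = -434.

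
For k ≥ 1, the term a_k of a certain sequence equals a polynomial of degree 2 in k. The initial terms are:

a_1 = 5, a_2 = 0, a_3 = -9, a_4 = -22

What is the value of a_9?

-147

1st diffs: -5, -9, -13.
2nd diffs: -4, -4 (constant).
So a_k = -2k^2 + k + 6.
Evaluating at k = 9 gives a_9 = -147.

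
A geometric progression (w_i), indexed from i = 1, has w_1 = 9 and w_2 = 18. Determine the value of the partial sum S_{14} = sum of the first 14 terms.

147447

Common ratio r = 2.
w_i = 9·2^(i-1).
S = 9·(2^14 - 1)/(2 - 1) = 9·(16384 - 1)/(1) = 147447.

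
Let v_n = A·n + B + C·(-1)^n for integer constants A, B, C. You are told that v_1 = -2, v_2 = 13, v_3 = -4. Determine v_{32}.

-17

The three given values yield: A + B - C = -2; 2A + B + C = 13; 3A + B - C = -4.
Subtracting the first from the second: A + 2C = 15.
Subtracting the second from the third: A - 2C = -17.
Solving: C = 8, A = -1, then B = 7.
So v_n = -1·n + 7 + 8·(-1)^n; at n=32 this is -17.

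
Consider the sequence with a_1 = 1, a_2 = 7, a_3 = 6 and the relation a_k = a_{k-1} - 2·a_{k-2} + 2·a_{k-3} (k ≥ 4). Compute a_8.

Applying the relation repeatedly:
a_4 = -6, a_5 = -4, a_6 = 20, a_7 = 16, a_8 = -32.

-32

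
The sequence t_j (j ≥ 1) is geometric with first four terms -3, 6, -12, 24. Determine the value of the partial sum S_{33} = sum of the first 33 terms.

-8589934593

Common ratio r = -2.
t_j = (-3)·(-2)^(j-1).
S = (-3)·((-2)^33 - 1)/(-2 - 1) = (-3)·(-8589934592 - 1)/(-3) = -8589934593.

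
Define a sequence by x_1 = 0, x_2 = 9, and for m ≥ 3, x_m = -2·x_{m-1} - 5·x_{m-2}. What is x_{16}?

-615429

Step forward from the initial values:
x_3 = -18;  x_4 = -9;  x_5 = 108;  …;  x_{13} = -46332;  x_{14} = 152109;  x_{15} = -72558;  x_{16} = -615429.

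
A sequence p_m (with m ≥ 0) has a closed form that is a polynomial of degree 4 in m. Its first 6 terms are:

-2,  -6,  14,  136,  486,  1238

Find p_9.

13426

1st diffs: -4, 20, 122, 350, 752.
2nd diffs: 24, 102, 228, 402.
3rd diffs: 78, 126, 174.
4th diffs: 48, 48 (constant).
So p_m = 2m^4 + m^3 - 5m^2 - 2m - 2.
Evaluating at m = 9 gives p_9 = 13426.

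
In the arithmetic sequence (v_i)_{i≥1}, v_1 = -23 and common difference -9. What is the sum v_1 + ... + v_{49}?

-11711

v_i = -23 + (i - 1)·(-9).
v_{49} = -455; S = 49·(-23 + (-455))/2 = -11711.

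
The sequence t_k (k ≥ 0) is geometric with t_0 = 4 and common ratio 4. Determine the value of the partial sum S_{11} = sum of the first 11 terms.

5592404

t_k = 4·4^(k-0).
S = 4·(4^11 - 1)/(4 - 1) = 4·(4194304 - 1)/(3) = 5592404.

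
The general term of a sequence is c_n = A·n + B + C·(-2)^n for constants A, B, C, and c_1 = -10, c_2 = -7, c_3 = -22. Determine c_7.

-154

The three given values yield: A + B - 2C = -10; 2A + B + 4C = -7; 3A + B - 8C = -22.
Subtracting the first from the second: A + 6C = 3.
Subtracting the second from the third: A - 12C = -15.
Solving: C = 1, A = -3, then B = -5.
So c_n = -3·n + (-5) + 1·(-2)^n; at n=7 this is -154.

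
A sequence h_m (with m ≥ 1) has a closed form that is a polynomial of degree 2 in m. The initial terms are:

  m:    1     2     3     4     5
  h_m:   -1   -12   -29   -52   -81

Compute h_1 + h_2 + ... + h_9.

-909

1st diffs: -11, -17, -23, -29.
2nd diffs: -6, -6, -6 (constant).
So h_m = -3m^2 - 2m + 4.
Continuing: -116, -157, -204, -257.
Summing m = 1..9 (9 terms) gives -909.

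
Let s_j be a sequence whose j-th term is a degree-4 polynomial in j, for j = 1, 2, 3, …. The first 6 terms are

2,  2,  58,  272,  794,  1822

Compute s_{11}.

24842

1st diffs: 0, 56, 214, 522, 1028.
2nd diffs: 56, 158, 308, 506.
3rd diffs: 102, 150, 198.
4th diffs: 48, 48 (constant).
Newton forward-difference form: s_j = 2 + 56·C(j-1,2) + 102·C(j-1,3) + 48·C(j-1,4).
At j = 11: j-1 = 10, so s_{11} = 2 + 2520 + 12240 + 10080 = 24842.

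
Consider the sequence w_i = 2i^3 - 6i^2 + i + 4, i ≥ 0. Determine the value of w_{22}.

18418

w_{22} = 2·22^3 - 6·22^2 + 1·22 + 4 = 18418.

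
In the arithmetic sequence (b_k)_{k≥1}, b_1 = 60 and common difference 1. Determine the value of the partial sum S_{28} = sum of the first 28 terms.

b_k = 60 + (k - 1)·1.
b_{28} = 87; S = 28·(60 + 87)/2 = 2058.

2058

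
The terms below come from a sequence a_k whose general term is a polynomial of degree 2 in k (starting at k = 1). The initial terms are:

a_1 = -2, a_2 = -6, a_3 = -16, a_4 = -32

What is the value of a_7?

-116

1st diffs: -4, -10, -16.
2nd diffs: -6, -6 (constant).
Newton forward-difference form: a_k = -2 + (-4)·C(k-1,1) + (-6)·C(k-1,2).
At k = 7: k-1 = 6, so a_7 = -2 - 24 - 90 = -116.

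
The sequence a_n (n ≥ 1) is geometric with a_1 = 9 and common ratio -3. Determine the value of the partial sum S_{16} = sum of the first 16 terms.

a_n = 9·(-3)^(n-1).
S = 9·((-3)^16 - 1)/(-3 - 1) = 9·(43046721 - 1)/(-4) = -96855120.

-96855120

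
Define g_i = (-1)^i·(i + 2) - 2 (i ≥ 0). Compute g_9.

-13

(-1)^9 = -1; i + 2 at i=9 is 11; so g_9 = -13.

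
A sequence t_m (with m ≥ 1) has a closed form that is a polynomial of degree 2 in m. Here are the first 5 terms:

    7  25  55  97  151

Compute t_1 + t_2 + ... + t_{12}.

1st diffs: 18, 30, 42, 54.
2nd diffs: 12, 12, 12 (constant).
Newton forward-difference form: t_m = 7 + 18·C(m-1,1) + 12·C(m-1,2).
Continuing: …, 217, 295, 385, 487, …, t_{12} = 865.
Summing m = 1..12 (12 terms) gives 3912.

3912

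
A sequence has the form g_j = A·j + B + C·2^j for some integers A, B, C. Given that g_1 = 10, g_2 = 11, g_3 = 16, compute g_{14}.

Write the equations: A + B + 2C = 10; 2A + B + 4C = 11; 3A + B + 8C = 16.
Subtracting the first from the second: A + 2C = 1.
Subtracting the second from the third: A + 4C = 5.
Solving: C = 2, A = -3, then B = 9.
So g_j = -3·j + 9 + 2·2^j; at j=14 this is 32735.

32735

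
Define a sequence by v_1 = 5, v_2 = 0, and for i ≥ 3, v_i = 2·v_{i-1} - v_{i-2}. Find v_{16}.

-70

Applying the relation repeatedly:
v_3 = -5;  v_4 = -10;  v_5 = -15;  …;  v_{13} = -55;  v_{14} = -60;  v_{15} = -65;  v_{16} = -70.
(Characteristic roots are 1 and 1.)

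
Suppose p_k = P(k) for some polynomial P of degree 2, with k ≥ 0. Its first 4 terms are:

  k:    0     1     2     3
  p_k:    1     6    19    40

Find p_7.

1st diffs: 5, 13, 21.
2nd diffs: 8, 8 (constant).
Newton forward-difference form: p_k = 1 + 5·C(k,1) + 8·C(k,2).
At k = 7: k = 7, so p_7 = 1 + 35 + 168 = 204.

204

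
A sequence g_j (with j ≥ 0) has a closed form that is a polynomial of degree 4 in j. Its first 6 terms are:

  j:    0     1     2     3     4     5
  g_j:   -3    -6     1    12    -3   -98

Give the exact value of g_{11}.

1st diffs: -3, 7, 11, -15, -95.
2nd diffs: 10, 4, -26, -80.
3rd diffs: -6, -30, -54.
4th diffs: -24, -24 (constant).
Newton forward-difference form: g_j = -3 + (-3)·C(j,1) + 10·C(j,2) + (-6)·C(j,3) + (-24)·C(j,4).
At j = 11: j = 11, so g_{11} = -3 - 33 + 550 - 990 - 7920 = -8396.

-8396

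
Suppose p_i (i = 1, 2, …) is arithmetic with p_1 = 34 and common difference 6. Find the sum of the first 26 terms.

p_i = 34 + (i - 1)·6.
p_{26} = 184; S = 26·(34 + 184)/2 = 2834.

2834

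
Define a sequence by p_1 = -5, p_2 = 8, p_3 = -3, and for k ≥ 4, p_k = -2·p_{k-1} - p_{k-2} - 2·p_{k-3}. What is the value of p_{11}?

-1635

Compute successive terms:
p_4 = 8, p_5 = -29, p_6 = 56, p_7 = -99, p_8 = 200, p_9 = -413, p_{10} = 824, p_{11} = -1635.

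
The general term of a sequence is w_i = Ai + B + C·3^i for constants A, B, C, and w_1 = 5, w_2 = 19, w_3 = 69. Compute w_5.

Plug in i = 1, 2, 3: A + B + 3C = 5; 2A + B + 9C = 19; 3A + B + 27C = 69.
Subtracting the first from the second: A + 6C = 14.
Subtracting the second from the third: A + 18C = 50.
Solving: C = 3, A = -4, then B = 0.
Hence w_5 = -4·5 + 0 + 3·243 = 709.

709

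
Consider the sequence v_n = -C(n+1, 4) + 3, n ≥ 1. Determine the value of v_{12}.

-712

C(13, 4) = 715, so v_{12} = -712.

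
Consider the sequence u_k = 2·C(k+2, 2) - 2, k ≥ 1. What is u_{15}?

270

C(17, 2) = 136, so u_{15} = 270.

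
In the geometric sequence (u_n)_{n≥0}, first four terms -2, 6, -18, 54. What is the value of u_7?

4374

Common ratio r = -3.
u_n = (-2)·(-3)^(n-0).
u_7 = (-2)·(-3)^7 = 4374.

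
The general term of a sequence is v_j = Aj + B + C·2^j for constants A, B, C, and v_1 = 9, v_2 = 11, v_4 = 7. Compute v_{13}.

-8133

Plug in j = 1, 2, 4: A + B + 2C = 9; 2A + B + 4C = 11; 4A + B + 16C = 7.
Subtracting the first from the second: A + 2C = 2.
Subtracting the second from the third: 2A + 12C = -4.
Solving: C = -1, A = 4, then B = 7.
Hence v_{13} = 4·13 + 7 + (-1)·8192 = -8133.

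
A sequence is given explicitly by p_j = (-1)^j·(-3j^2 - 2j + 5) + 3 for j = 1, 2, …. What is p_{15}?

703

(-1)^15 = -1; -3j^2 - 2j + 5 at j=15 is -700; so p_{15} = 703.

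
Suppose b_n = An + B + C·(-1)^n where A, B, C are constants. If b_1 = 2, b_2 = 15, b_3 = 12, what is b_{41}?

Write the equations: A + B - C = 2; 2A + B + C = 15; 3A + B - C = 12.
Subtracting the first from the second: A + 2C = 13.
Subtracting the second from the third: A - 2C = -3.
Solving: C = 4, A = 5, then B = 1.
So b_n = 5·n + 1 + 4·(-1)^n; at n=41 this is 202.

202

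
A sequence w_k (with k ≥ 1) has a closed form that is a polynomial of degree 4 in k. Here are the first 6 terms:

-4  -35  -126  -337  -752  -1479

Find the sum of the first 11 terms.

1st diffs: -31, -91, -211, -415, -727.
2nd diffs: -60, -120, -204, -312.
3rd diffs: -60, -84, -108.
4th diffs: -24, -24 (constant).
Newton forward-difference form: w_k = -4 + (-31)·C(k-1,1) + (-60)·C(k-1,2) + (-60)·C(k-1,3) + (-24)·C(k-1,4).
Continuing: …, -2650, -4421, -6972, -10507, …, w_{11} = -15254.
Summing k = 1..11 (11 terms) gives -42537.

-42537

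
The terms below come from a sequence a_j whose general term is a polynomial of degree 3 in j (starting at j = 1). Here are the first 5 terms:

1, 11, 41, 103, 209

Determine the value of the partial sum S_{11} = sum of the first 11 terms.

7821

1st diffs: 10, 30, 62, 106.
2nd diffs: 20, 32, 44.
3rd diffs: 12, 12 (constant).
So a_j = 2j^3 - 2j^2 + 2j - 1.
Continuing: …, 371, 601, 911, 1313, …, a_{11} = 2441.
Summing j = 1..11 (11 terms) gives 7821.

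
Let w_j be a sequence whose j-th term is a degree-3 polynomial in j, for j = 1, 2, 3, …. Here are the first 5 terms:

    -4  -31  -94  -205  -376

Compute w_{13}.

-5344

1st diffs: -27, -63, -111, -171.
2nd diffs: -36, -48, -60.
3rd diffs: -12, -12 (constant).
Newton forward-difference form: w_j = -4 + (-27)·C(j-1,1) + (-36)·C(j-1,2) + (-12)·C(j-1,3).
At j = 13: j-1 = 12, so w_{13} = -4 - 324 - 2376 - 2640 = -5344.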